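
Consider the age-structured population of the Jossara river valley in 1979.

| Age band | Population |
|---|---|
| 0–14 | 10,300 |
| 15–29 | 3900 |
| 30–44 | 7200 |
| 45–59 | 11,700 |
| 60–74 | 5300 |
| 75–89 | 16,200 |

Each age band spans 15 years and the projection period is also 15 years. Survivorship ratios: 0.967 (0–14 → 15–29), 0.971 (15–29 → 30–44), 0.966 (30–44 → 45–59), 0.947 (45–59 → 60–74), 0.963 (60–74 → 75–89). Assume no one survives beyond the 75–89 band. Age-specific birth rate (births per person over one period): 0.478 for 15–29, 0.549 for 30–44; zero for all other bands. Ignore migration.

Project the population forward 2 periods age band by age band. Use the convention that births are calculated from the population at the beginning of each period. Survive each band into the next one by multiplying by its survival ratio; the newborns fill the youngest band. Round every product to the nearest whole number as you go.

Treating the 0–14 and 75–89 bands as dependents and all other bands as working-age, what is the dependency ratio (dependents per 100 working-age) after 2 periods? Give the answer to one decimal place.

68.6

Let band 1 be 0–14 through band 6 = 75–89.
Period 1.
Births: 3900 × 0.478 = 1864  |  7200 × 0.549 = 3953 — total 5817
Band 2: 10300 × 0.967 = 9960
Band 3: 3900 × 0.971 = 3787
Band 4: 7200 × 0.966 = 6955
Band 5: 11700 × 0.947 = 11080
Band 6: 5300 × 0.963 = 5104
→ [5817, 9960, 3787, 6955, 11080, 5104]
Period 2.
Births: 9960 × 0.478 = 4761  |  3787 × 0.549 = 2079 — total 6840
Band 2: 5817 × 0.967 = 5625
Band 3: 9960 × 0.971 = 9671
Band 4: 3787 × 0.966 = 3658
Band 5: 6955 × 0.947 = 6586
Band 6: 11080 × 0.963 = 10670
→ [6840, 5625, 9671, 3658, 6586, 10670]
Dependents (band 0–14 + band 75–89) = 6840 + 10670 = 17510; working-age = 25540; ratio = 17510/25540 × 100 = 68.6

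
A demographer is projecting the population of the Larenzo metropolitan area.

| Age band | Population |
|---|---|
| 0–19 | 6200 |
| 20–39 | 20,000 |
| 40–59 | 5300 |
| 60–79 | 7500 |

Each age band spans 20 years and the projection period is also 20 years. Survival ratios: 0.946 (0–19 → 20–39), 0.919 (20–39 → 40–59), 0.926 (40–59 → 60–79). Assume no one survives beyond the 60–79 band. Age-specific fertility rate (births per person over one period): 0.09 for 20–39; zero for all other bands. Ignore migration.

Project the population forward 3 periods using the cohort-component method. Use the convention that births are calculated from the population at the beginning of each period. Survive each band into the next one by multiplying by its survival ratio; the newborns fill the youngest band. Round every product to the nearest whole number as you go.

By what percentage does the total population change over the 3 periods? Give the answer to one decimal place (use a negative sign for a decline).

-81.5

Call the groups 1 to 4, youngest first.
— Period 1 —
Births: 20000 × 0.09 = 1800
Group 2: 6200 × 0.946 = 5865
Group 3: 20000 × 0.919 = 18380
Group 4: 5300 × 0.926 = 4908
Population now: 0–19=1800, 20–39=5865, 40–59=18380, 60–79=4908
— Period 2 —
Births: 5865 × 0.09 = 528
Group 2: 1800 × 0.946 = 1703
Group 3: 5865 × 0.919 = 5390
Group 4: 18380 × 0.926 = 17020
Population now: 0–19=528, 20–39=1703, 40–59=5390, 60–79=17020
— Period 3 —
Births: 1703 × 0.09 = 153
Group 2: 528 × 0.946 = 499
Group 3: 1703 × 0.919 = 1565
Group 4: 5390 × 0.926 = 4991
Population now: 0–19=153, 20–39=499, 40–59=1565, 60–79=4991
Total: 39000 → 7208; change = -31792; percentage change = -81.5%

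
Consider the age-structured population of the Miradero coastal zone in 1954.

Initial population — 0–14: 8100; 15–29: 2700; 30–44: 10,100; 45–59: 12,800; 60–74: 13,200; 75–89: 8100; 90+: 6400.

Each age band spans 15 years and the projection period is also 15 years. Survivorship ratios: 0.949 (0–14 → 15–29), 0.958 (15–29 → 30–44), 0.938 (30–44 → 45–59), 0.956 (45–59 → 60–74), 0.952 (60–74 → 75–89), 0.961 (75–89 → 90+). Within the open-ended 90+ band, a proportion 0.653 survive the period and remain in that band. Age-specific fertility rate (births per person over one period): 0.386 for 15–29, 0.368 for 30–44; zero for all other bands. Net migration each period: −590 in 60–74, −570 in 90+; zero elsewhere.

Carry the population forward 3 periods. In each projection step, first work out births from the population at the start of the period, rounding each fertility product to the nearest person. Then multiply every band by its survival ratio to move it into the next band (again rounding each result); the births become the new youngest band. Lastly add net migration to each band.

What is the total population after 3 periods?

51654

Numbering the bands 1..7 from youngest to oldest:
[period 1]
Births: 2700 × 0.386 = 1042 ; 10100 × 0.368 = 3717 ⇒ total 4759
Band 2: 8100 × 0.949 = 7687
Band 3: 2700 × 0.958 = 2587
Band 4: 10100 × 0.938 = 9474
Band 5: 12800 × 0.956 = 12237
Band 6: 13200 × 0.952 = 12566
Band 7: 8100 × 0.961 + 6400 × 0.653 = 7784 + 4179 = 11963
Net migration: Band 5 − 590 → 11647; Band 7 − 570 → 11393
Giving 4759 / 7687 / 2587 / 9474 / 11647 / 12566 / 11393.
[period 2]
Births: 7687 × 0.386 = 2967 ; 2587 × 0.368 = 952 ⇒ total 3919
Band 2: 4759 × 0.949 = 4516
Band 3: 7687 × 0.958 = 7364
Band 4: 2587 × 0.938 = 2427
Band 5: 9474 × 0.956 = 9057
Band 6: 11647 × 0.952 = 11088
Band 7: 12566 × 0.961 + 11393 × 0.653 = 12076 + 7440 = 19516
Net migration: Band 5 − 590 → 8467; Band 7 − 570 → 18946
Giving 3919 / 4516 / 7364 / 2427 / 8467 / 11088 / 18946.
[period 3]
Births: 4516 × 0.386 = 1743 ; 7364 × 0.368 = 2710 ⇒ total 4453
Band 2: 3919 × 0.949 = 3719
Band 3: 4516 × 0.958 = 4326
Band 4: 7364 × 0.938 = 6907
Band 5: 2427 × 0.956 = 2320
Band 6: 8467 × 0.952 = 8061
Band 7: 11088 × 0.961 + 18946 × 0.653 = 10656 + 12372 = 23028
Net migration: Band 5 − 590 → 1730; Band 7 − 570 → 22458
Giving 4453 / 3719 / 4326 / 6907 / 1730 / 8061 / 22458.
Total after period 3: 4453 + 3719 + 4326 + 6907 + 1730 + 8061 + 22458 = 51654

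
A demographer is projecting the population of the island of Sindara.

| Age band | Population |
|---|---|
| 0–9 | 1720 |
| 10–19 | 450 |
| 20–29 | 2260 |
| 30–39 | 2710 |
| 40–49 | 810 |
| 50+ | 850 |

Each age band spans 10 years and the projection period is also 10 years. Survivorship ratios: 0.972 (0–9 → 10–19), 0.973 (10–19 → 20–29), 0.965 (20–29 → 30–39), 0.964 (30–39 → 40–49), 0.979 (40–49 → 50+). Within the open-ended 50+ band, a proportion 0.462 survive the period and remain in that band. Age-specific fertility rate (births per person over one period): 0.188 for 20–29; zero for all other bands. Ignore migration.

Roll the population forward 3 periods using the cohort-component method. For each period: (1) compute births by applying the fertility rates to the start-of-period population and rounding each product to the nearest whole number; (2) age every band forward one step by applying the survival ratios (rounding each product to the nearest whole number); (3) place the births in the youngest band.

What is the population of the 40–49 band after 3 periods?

408

(Groups numbered youngest = 1 to oldest = 6.)
— Period 1 —
Births: 2260 × 0.188 = 425
Group 2: 1720 × 0.972 = 1672
Group 3: 450 × 0.973 = 438
Group 4: 2260 × 0.965 = 2181
Group 5: 2710 × 0.964 = 2612
Group 6: 810 × 0.979 + 850 × 0.462 = 793 + 393 = 1186
→ [425, 1672, 438, 2181, 2612, 1186]
— Period 2 —
Births: 438 × 0.188 = 82
Group 2: 425 × 0.972 = 413
Group 3: 1672 × 0.973 = 1627
Group 4: 438 × 0.965 = 423
Group 5: 2181 × 0.964 = 2102
Group 6: 2612 × 0.979 + 1186 × 0.462 = 2557 + 548 = 3105
→ [82, 413, 1627, 423, 2102, 3105]
— Period 3 —
Births: 1627 × 0.188 = 306
Group 2: 82 × 0.972 = 80
Group 3: 413 × 0.973 = 402
Group 4: 1627 × 0.965 = 1570
Group 5: 423 × 0.964 = 408
Group 6: 2102 × 0.979 + 3105 × 0.462 = 2058 + 1435 = 3493
→ [306, 80, 402, 1570, 408, 3493]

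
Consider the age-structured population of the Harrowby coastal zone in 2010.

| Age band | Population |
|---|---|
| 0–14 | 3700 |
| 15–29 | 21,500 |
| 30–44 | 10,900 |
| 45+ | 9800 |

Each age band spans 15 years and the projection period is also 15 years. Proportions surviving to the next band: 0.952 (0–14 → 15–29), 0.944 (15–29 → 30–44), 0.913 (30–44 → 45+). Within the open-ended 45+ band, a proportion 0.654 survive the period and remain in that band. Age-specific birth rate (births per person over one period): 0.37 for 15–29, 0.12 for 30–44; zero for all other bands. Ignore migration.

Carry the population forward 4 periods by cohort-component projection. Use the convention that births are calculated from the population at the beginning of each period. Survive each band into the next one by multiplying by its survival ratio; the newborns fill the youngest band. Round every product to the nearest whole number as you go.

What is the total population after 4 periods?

31250

— Period 1 —
Births: 21500 × 0.37 = 7955 ; 10900 × 0.12 = 1308 → total 9263
15–29: 3700 × 0.952 = 3522
30–44: 21500 × 0.944 = 20296
45+: 10900 × 0.913 + 9800 × 0.654 = 9952 + 6409 = 16361
→ [9263, 3522, 20296, 16361]
— Period 2 —
Births: 3522 × 0.37 = 1303 ; 20296 × 0.12 = 2436 → total 3739
15–29: 9263 × 0.952 = 8818
30–44: 3522 × 0.944 = 3325
45+: 20296 × 0.913 + 16361 × 0.654 = 18530 + 10700 = 29230
→ [3739, 8818, 3325, 29230]
— Period 3 —
Births: 8818 × 0.37 = 3263 ; 3325 × 0.12 = 399 → total 3662
15–29: 3739 × 0.952 = 3560
30–44: 8818 × 0.944 = 8324
45+: 3325 × 0.913 + 29230 × 0.654 = 3036 + 19116 = 22152
→ [3662, 3560, 8324, 22152]
— Period 4 —
Births: 3560 × 0.37 = 1317 ; 8324 × 0.12 = 999 → total 2316
15–29: 3662 × 0.952 = 3486
30–44: 3560 × 0.944 = 3361
45+: 8324 × 0.913 + 22152 × 0.654 = 7600 + 14487 = 22087
→ [2316, 3486, 3361, 22087]
Total after period 4: 2316 + 3486 + 3361 + 22087 = 31250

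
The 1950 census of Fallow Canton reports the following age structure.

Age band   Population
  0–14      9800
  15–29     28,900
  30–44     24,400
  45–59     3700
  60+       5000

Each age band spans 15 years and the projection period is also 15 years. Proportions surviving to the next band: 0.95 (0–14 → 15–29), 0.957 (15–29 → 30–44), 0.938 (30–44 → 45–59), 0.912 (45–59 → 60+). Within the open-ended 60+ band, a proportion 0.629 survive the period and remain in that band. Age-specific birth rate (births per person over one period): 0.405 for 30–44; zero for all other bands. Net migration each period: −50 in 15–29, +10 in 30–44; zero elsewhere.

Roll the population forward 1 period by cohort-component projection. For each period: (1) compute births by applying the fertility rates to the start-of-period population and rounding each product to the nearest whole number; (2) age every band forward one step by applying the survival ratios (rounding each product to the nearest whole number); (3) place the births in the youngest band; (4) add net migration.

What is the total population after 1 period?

76215

Numbering the groups 1..5 from youngest to oldest:
After projecting period 1:
Births: 24400 × 0.405 = 9882
Group 2: 9800 × 0.95 = 9310
Group 3: 28900 × 0.957 = 27657
Group 4: 24400 × 0.938 = 22887
Group 5: 3700 × 0.912 + 5000 × 0.629 = 3374 + 3145 = 6519
Net migration: Group 2 − 50 → 9260; Group 3 + 10 → 27667
End of period: [9882, 9260, 27667, 22887, 6519]
Total after period 1: 9882 + 9260 + 27667 + 22887 + 6519 = 76215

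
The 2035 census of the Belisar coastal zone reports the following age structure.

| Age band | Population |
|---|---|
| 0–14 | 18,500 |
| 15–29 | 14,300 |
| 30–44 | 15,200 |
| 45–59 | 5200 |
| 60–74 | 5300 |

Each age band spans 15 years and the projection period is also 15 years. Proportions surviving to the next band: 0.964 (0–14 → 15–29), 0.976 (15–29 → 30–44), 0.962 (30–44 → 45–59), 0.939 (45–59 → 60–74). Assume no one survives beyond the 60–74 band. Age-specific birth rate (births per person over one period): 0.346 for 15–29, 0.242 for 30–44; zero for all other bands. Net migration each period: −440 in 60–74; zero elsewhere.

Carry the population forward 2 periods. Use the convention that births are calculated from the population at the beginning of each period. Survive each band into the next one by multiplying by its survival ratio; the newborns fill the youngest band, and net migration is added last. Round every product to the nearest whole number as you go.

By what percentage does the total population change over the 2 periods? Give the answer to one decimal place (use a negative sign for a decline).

6.0

Period 1:
Births: 14300 * 0.346 = 4948  |  15200 * 0.242 = 3678 — total 8626
15–29: 18500 * 0.964 = 17834
30–44: 14300 * 0.976 = 13957
45–59: 15200 * 0.962 = 14622
60–74: 5200 * 0.939 = 4883
Net migration: 60–74 − 440 → 4443
Giving 8626 / 17834 / 13957 / 14622 / 4443.
Period 2:
Births: 17834 * 0.346 = 6171  |  13957 * 0.242 = 3378 — total 9549
15–29: 8626 * 0.964 = 8315
30–44: 17834 * 0.976 = 17406
45–59: 13957 * 0.962 = 13427
60–74: 14622 * 0.939 = 13730
Net migration: 60–74 − 440 → 13290
Giving 9549 / 8315 / 17406 / 13427 / 13290.
Total: 58500 → 61987; change = 3487; percentage change = 6.0%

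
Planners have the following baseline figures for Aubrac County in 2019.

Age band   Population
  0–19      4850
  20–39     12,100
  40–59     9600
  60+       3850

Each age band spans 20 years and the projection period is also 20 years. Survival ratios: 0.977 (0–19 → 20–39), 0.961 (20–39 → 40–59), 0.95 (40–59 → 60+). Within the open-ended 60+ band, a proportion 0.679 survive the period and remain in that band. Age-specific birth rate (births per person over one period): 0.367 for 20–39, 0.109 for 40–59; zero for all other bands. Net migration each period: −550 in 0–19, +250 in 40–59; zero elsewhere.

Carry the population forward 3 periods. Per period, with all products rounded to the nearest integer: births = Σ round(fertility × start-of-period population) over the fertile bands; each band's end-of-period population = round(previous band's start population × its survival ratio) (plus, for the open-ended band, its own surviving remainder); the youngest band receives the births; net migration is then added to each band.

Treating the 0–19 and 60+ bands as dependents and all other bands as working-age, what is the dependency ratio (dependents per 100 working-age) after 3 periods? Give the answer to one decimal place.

Let group 1 be 0–19 through group 4 = 60+.
Period 1:
Births: 12100 * 0.367 = 4441, 9600 * 0.109 = 1046 — total 5487
Group 2: 4850 * 0.977 = 4738
Group 3: 12100 * 0.961 = 11628
Group 4: 9600 * 0.95 + 3850 * 0.679 = 9120 + 2614 = 11734
Net migration: Group 1 − 550 → 4937; Group 3 + 250 → 11878
End of period: [4937, 4738, 11878, 11734]
Period 2:
Births: 4738 * 0.367 = 1739, 11878 * 0.109 = 1295 — total 3034
Group 2: 4937 * 0.977 = 4823
Group 3: 4738 * 0.961 = 4553
Group 4: 11878 * 0.95 + 11734 * 0.679 = 11284 + 7967 = 19251
Net migration: Group 1 − 550 → 2484; Group 3 + 250 → 4803
End of period: [2484, 4823, 4803, 19251]
Period 3:
Births: 4823 * 0.367 = 1770, 4803 * 0.109 = 524 — total 2294
Group 2: 2484 * 0.977 = 2427
Group 3: 4823 * 0.961 = 4635
Group 4: 4803 * 0.95 + 19251 * 0.679 = 4563 + 13071 = 17634
Net migration: Group 1 − 550 → 1744; Group 3 + 250 → 4885
End of period: [1744, 2427, 4885, 17634]
Dependents (band 0–19 + band 60+) = 1744 + 17634 = 19378; working-age = 7312; ratio = 19378/7312 × 100 = 265.0

265.0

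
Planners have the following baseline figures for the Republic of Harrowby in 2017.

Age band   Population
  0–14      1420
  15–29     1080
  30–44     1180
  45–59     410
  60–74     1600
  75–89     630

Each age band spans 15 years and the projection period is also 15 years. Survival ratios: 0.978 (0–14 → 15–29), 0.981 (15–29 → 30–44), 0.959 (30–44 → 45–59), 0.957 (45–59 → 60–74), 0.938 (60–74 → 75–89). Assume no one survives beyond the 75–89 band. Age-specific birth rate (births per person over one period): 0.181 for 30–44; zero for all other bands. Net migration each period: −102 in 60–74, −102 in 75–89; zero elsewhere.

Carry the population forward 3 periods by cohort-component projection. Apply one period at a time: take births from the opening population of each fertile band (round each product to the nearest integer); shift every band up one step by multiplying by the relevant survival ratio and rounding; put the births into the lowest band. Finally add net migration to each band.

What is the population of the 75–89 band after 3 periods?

818

— Period 1 —
Births: 1180 × 0.181 = 214
15–29: 1420 × 0.978 = 1389
30–44: 1080 × 0.981 = 1059
45–59: 1180 × 0.959 = 1132
60–74: 410 × 0.957 = 392
75–89: 1600 × 0.938 = 1501
Net migration: 60–74 − 102 → 290; 75–89 − 102 → 1399
Giving 214 / 1389 / 1059 / 1132 / 290 / 1399.
— Period 2 —
Births: 1059 × 0.181 = 192
15–29: 214 × 0.978 = 209
30–44: 1389 × 0.981 = 1363
45–59: 1059 × 0.959 = 1016
60–74: 1132 × 0.957 = 1083
75–89: 290 × 0.938 = 272
Net migration: 60–74 − 102 → 981; 75–89 − 102 → 170
Giving 192 / 209 / 1363 / 1016 / 981 / 170.
— Period 3 —
Births: 1363 × 0.181 = 247
15–29: 192 × 0.978 = 188
30–44: 209 × 0.981 = 205
45–59: 1363 × 0.959 = 1307
60–74: 1016 × 0.957 = 972
75–89: 981 × 0.938 = 920
Net migration: 60–74 − 102 → 870; 75–89 − 102 → 818
Giving 247 / 188 / 205 / 1307 / 870 / 818.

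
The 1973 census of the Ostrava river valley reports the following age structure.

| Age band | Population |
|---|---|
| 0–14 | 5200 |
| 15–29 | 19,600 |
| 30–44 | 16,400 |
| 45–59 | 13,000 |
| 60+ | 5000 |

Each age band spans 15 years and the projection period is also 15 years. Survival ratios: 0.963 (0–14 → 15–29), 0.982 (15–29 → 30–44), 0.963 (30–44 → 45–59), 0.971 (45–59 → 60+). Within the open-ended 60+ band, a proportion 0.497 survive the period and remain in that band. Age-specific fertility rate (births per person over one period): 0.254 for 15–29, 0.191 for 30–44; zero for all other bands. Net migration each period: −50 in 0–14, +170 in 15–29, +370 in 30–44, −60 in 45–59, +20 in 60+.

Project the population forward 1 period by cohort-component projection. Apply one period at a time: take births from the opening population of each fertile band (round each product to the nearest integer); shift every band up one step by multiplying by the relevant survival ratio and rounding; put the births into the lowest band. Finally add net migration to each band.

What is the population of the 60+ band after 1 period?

15128

Period 1.
Births: 19600 * 0.254 = 4978  |  16400 * 0.191 = 3132 → 8110
15–29: 5200 * 0.963 = 5008
30–44: 19600 * 0.982 = 19247
45–59: 16400 * 0.963 = 15793
60+: 13000 * 0.971 + 5000 * 0.497 = 12623 + 2485 = 15108
Net migration: 0–14 − 50 → 8060; 15–29 + 170 → 5178; 30–44 + 370 → 19617; 45–59 − 60 → 15733; 60+ + 20 → 15128
Giving 8060 / 5178 / 19617 / 15733 / 15128.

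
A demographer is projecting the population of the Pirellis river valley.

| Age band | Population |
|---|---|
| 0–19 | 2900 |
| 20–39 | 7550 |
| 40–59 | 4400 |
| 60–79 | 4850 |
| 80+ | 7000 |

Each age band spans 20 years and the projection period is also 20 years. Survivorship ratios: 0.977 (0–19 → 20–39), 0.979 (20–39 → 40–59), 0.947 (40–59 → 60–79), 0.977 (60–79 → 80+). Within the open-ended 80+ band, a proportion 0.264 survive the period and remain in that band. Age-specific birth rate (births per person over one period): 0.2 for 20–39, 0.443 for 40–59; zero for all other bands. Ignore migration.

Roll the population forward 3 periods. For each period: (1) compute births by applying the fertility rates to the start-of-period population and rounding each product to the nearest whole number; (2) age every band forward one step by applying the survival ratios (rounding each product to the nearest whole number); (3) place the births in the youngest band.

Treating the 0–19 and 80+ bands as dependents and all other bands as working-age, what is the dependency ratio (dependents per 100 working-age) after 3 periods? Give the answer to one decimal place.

After projecting period 1:
Births: 7550 * 0.2 = 1510  |  4400 * 0.443 = 1949 — total 3459
20–39: 2900 * 0.977 = 2833
40–59: 7550 * 0.979 = 7391
60–79: 4400 * 0.947 = 4167
80+: 4850 * 0.977 + 7000 * 0.264 = 4738 + 1848 = 6586
Population now: 0–19=3459, 20–39=2833, 40–59=7391, 60–79=4167, 80+=6586
After projecting period 2:
Births: 2833 * 0.2 = 567  |  7391 * 0.443 = 3274 — total 3841
20–39: 3459 * 0.977 = 3379
40–59: 2833 * 0.979 = 2774
60–79: 7391 * 0.947 = 6999
80+: 4167 * 0.977 + 6586 * 0.264 = 4071 + 1739 = 5810
Population now: 0–19=3841, 20–39=3379, 40–59=2774, 60–79=6999, 80+=5810
After projecting period 3:
Births: 3379 * 0.2 = 676  |  2774 * 0.443 = 1229 — total 1905
20–39: 3841 * 0.977 = 3753
40–59: 3379 * 0.979 = 3308
60–79: 2774 * 0.947 = 2627
80+: 6999 * 0.977 + 5810 * 0.264 = 6838 + 1534 = 8372
Population now: 0–19=1905, 20–39=3753, 40–59=3308, 60–79=2627, 80+=8372
Dependents (band 0–19 + band 80+) = 1905 + 8372 = 10277; working-age = 9688; ratio = 10277/9688 × 100 = 106.1

106.1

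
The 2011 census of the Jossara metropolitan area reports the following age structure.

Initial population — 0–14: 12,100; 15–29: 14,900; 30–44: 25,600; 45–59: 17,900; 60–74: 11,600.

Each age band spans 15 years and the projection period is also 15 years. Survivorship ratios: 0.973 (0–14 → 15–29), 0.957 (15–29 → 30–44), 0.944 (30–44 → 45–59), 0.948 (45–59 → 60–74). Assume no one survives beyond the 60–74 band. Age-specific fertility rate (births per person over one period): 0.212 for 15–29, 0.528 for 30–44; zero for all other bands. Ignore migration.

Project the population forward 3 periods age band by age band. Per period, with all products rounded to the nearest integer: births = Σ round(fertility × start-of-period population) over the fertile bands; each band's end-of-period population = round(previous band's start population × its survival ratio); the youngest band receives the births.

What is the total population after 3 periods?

58067

Period 1:
Births: 14900 × 0.212 = 3159 ; 25600 × 0.528 = 13517 → 16676
15–29: 12100 × 0.973 = 11773
30–44: 14900 × 0.957 = 14259
45–59: 25600 × 0.944 = 24166
60–74: 17900 × 0.948 = 16969
→ [16676, 11773, 14259, 24166, 16969]
Period 2:
Births: 11773 × 0.212 = 2496 ; 14259 × 0.528 = 7529 → 10025
15–29: 16676 × 0.973 = 16226
30–44: 11773 × 0.957 = 11267
45–59: 14259 × 0.944 = 13460
60–74: 24166 × 0.948 = 22909
→ [10025, 16226, 11267, 13460, 22909]
Period 3:
Births: 16226 × 0.212 = 3440 ; 11267 × 0.528 = 5949 → 9389
15–29: 10025 × 0.973 = 9754
30–44: 16226 × 0.957 = 15528
45–59: 11267 × 0.944 = 10636
60–74: 13460 × 0.948 = 12760
→ [9389, 9754, 15528, 10636, 12760]
Total after period 3: 9389 + 9754 + 15528 + 10636 + 12760 = 58067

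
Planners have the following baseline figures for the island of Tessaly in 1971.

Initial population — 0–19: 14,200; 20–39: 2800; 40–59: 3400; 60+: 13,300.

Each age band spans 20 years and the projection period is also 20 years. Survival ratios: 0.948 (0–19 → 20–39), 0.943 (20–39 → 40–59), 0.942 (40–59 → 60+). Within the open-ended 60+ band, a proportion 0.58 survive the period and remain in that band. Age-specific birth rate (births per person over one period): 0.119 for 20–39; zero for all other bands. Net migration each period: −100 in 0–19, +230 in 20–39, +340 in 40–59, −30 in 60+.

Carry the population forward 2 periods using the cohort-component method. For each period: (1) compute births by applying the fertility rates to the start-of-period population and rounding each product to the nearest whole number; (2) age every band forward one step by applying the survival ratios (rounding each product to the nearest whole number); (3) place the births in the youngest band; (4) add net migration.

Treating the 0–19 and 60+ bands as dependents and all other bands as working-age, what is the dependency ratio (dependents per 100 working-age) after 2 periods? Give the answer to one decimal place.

After projecting period 1:
Births: 2800 × 0.119 = 333
20–39: 14200 × 0.948 = 13462
40–59: 2800 × 0.943 = 2640
60+: 3400 × 0.942 + 13300 × 0.58 = 3203 + 7714 = 10917
Net migration: 0–19 − 100 → 233; 20–39 + 230 → 13692; 40–59 + 340 → 2980; 60+ − 30 → 10887
Population now: 0–19=233, 20–39=13692, 40–59=2980, 60+=10887
After projecting period 2:
Births: 13692 × 0.119 = 1629
20–39: 233 × 0.948 = 221
40–59: 13692 × 0.943 = 12912
60+: 2980 × 0.942 + 10887 × 0.58 = 2807 + 6314 = 9121
Net migration: 0–19 − 100 → 1529; 20–39 + 230 → 451; 40–59 + 340 → 13252; 60+ − 30 → 9091
Population now: 0–19=1529, 20–39=451, 40–59=13252, 60+=9091
Dependents (band 0–19 + band 60+) = 1529 + 9091 = 10620; working-age = 13703; ratio = 10620/13703 × 100 = 77.5

77.5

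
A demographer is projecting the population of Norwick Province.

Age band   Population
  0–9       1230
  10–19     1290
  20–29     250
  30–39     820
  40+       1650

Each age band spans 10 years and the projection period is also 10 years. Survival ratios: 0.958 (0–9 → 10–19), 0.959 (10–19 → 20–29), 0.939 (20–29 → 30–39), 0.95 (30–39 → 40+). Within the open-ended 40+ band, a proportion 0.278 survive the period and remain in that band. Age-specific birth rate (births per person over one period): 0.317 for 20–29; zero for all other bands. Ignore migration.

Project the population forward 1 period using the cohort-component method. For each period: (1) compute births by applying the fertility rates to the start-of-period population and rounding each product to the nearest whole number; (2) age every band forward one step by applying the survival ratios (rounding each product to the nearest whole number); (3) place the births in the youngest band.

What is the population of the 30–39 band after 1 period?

Period 1.
Births: 250 × 0.317 = 79
10–19: 1230 × 0.958 = 1178
20–29: 1290 × 0.959 = 1237
30–39: 250 × 0.939 = 235
40+: 820 × 0.95 + 1650 × 0.278 = 779 + 459 = 1238
Giving 79 / 1178 / 1237 / 235 / 1238.

235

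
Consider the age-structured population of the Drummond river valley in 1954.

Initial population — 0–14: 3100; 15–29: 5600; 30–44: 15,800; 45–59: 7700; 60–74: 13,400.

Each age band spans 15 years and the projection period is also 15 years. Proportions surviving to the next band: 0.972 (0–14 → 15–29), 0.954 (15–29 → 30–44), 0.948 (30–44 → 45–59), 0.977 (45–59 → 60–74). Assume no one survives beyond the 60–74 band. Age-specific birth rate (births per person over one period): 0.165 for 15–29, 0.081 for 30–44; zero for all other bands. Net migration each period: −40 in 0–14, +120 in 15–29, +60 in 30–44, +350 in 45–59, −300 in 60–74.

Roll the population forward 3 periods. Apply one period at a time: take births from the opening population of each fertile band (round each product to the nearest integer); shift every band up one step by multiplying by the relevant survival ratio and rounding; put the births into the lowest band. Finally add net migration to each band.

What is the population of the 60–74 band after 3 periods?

Period 1.
Births: 5600 * 0.165 = 924, 15800 * 0.081 = 1280 → total 2204
15–29: 3100 * 0.972 = 3013
30–44: 5600 * 0.954 = 5342
45–59: 15800 * 0.948 = 14978
60–74: 7700 * 0.977 = 7523
Net migration: 0–14 − 40 → 2164; 15–29 + 120 → 3133; 30–44 + 60 → 5402; 45–59 + 350 → 15328; 60–74 − 300 → 7223
End of period: [2164, 3133, 5402, 15328, 7223]
Period 2.
Births: 3133 * 0.165 = 517, 5402 * 0.081 = 438 → total 955
15–29: 2164 * 0.972 = 2103
30–44: 3133 * 0.954 = 2989
45–59: 5402 * 0.948 = 5121
60–74: 15328 * 0.977 = 14975
Net migration: 0–14 − 40 → 915; 15–29 + 120 → 2223; 30–44 + 60 → 3049; 45–59 + 350 → 5471; 60–74 − 300 → 14675
End of period: [915, 2223, 3049, 5471, 14675]
Period 3.
Births: 2223 * 0.165 = 367, 3049 * 0.081 = 247 → total 614
15–29: 915 * 0.972 = 889
30–44: 2223 * 0.954 = 2121
45–59: 3049 * 0.948 = 2890
60–74: 5471 * 0.977 = 5345
Net migration: 0–14 − 40 → 574; 15–29 + 120 → 1009; 30–44 + 60 → 2181; 45–59 + 350 → 3240; 60–74 − 300 → 5045
End of period: [574, 1009, 2181, 3240, 5045]

5045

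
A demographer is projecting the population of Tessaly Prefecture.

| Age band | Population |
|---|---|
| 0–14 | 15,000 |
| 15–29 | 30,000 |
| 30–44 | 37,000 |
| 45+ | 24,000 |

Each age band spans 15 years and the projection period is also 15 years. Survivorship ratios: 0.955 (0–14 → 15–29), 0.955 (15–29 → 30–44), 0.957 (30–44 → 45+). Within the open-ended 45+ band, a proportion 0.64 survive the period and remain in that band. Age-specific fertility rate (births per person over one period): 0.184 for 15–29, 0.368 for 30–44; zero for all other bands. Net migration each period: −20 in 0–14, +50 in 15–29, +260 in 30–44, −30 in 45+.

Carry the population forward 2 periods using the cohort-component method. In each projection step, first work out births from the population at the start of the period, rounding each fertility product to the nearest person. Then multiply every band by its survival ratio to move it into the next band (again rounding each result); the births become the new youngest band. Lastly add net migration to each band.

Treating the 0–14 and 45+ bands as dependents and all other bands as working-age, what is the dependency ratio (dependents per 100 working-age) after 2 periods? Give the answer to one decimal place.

[period 1]
Births: 30000 × 0.184 = 5520 ; 37000 × 0.368 = 13616 — total 19136
15–29: 15000 × 0.955 = 14325
30–44: 30000 × 0.955 = 28650
45+: 37000 × 0.957 + 24000 × 0.64 = 35409 + 15360 = 50769
Net migration: 0–14 − 20 → 19116; 15–29 + 50 → 14375; 30–44 + 260 → 28910; 45+ − 30 → 50739
Population now: 0–14=19116, 15–29=14375, 30–44=28910, 45+=50739
[period 2]
Births: 14375 × 0.184 = 2645 ; 28910 × 0.368 = 10639 — total 13284
15–29: 19116 × 0.955 = 18256
30–44: 14375 × 0.955 = 13728
45+: 28910 × 0.957 + 50739 × 0.64 = 27667 + 32473 = 60140
Net migration: 0–14 − 20 → 13264; 15–29 + 50 → 18306; 30–44 + 260 → 13988; 45+ − 30 → 60110
Population now: 0–14=13264, 15–29=18306, 30–44=13988, 45+=60110
Dependents (band 0–14 + band 45+) = 13264 + 60110 = 73374; working-age = 32294; ratio = 73374/32294 × 100 = 227.2

227.2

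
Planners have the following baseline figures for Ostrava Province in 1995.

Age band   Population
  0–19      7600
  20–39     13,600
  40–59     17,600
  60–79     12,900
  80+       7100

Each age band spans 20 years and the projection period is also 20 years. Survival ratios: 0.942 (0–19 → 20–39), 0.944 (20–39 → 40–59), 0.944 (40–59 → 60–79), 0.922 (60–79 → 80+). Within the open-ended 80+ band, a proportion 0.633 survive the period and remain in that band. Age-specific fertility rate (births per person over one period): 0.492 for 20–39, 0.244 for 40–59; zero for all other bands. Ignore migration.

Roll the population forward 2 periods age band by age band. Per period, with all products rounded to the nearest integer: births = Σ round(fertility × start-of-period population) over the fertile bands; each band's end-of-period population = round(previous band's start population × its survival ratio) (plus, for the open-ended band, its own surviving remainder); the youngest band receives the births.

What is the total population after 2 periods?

61571

Numbering the bands 1..5 from youngest to oldest:
[period 1]
Births: 13600 * 0.492 = 6691 ; 17600 * 0.244 = 4294 — total 10985
Band 2: 7600 * 0.942 = 7159
Band 3: 13600 * 0.944 = 12838
Band 4: 17600 * 0.944 = 16614
Band 5: 12900 * 0.922 + 7100 * 0.633 = 11894 + 4494 = 16388
Population now: 0–19=10985, 20–39=7159, 40–59=12838, 60–79=16614, 80+=16388
[period 2]
Births: 7159 * 0.492 = 3522 ; 12838 * 0.244 = 3132 — total 6654
Band 2: 10985 * 0.942 = 10348
Band 3: 7159 * 0.944 = 6758
Band 4: 12838 * 0.944 = 12119
Band 5: 16614 * 0.922 + 16388 * 0.633 = 15318 + 10374 = 25692
Population now: 0–19=6654, 20–39=10348, 40–59=6758, 60–79=12119, 80+=25692
Total after period 2: 6654 + 10348 + 6758 + 12119 + 25692 = 61571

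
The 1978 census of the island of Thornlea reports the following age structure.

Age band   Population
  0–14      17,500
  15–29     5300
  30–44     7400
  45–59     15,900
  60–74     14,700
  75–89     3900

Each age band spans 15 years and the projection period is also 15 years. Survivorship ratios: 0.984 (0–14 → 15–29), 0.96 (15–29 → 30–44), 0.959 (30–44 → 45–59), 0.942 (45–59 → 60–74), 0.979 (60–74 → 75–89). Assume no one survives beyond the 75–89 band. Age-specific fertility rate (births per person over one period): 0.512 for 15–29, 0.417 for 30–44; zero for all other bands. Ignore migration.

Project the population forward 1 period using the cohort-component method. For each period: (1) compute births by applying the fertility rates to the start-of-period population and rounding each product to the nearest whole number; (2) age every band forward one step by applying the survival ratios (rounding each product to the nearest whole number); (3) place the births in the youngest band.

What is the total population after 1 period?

Call the groups 1 to 6, youngest first.
After projecting period 1:
Births: 5300 * 0.512 = 2714, 7400 * 0.417 = 3086 → total 5800
Group 2: 17500 * 0.984 = 17220
Group 3: 5300 * 0.96 = 5088
Group 4: 7400 * 0.959 = 7097
Group 5: 15900 * 0.942 = 14978
Group 6: 14700 * 0.979 = 14391
End of period: [5800, 17220, 5088, 7097, 14978, 14391]
Total after period 1: 5800 + 17220 + 5088 + 7097 + 14978 + 14391 = 64574

64574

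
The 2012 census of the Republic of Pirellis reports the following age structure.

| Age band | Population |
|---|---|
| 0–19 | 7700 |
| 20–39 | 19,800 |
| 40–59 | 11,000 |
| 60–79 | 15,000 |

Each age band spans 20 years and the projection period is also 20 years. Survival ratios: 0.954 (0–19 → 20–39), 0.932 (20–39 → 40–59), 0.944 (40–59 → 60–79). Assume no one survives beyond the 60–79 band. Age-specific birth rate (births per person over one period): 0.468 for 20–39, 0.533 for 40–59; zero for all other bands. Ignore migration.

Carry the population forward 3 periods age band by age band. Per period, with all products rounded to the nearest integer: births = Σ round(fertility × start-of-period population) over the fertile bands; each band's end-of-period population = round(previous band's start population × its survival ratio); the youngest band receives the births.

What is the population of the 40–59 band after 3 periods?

Period 1:
Births: 19800 * 0.468 = 9266 ; 11000 * 0.533 = 5863 — total 15129
20–39: 7700 * 0.954 = 7346
40–59: 19800 * 0.932 = 18454
60–79: 11000 * 0.944 = 10384
→ [15129, 7346, 18454, 10384]
Period 2:
Births: 7346 * 0.468 = 3438 ; 18454 * 0.533 = 9836 — total 13274
20–39: 15129 * 0.954 = 14433
40–59: 7346 * 0.932 = 6846
60–79: 18454 * 0.944 = 17421
→ [13274, 14433, 6846, 17421]
Period 3:
Births: 14433 * 0.468 = 6755 ; 6846 * 0.533 = 3649 — total 10404
20–39: 13274 * 0.954 = 12663
40–59: 14433 * 0.932 = 13452
60–79: 6846 * 0.944 = 6463
→ [10404, 12663, 13452, 6463]

13452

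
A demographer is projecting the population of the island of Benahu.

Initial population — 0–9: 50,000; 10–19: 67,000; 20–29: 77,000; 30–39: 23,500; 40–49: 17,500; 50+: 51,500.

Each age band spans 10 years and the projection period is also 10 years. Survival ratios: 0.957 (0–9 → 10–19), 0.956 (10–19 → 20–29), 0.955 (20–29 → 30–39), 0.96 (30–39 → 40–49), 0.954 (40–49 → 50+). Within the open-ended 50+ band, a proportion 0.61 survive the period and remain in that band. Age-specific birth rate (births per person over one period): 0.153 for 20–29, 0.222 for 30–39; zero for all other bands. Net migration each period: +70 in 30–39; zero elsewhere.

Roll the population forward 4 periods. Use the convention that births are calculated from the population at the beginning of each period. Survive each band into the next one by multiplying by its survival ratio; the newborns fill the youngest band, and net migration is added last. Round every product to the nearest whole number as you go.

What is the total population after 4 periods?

Numbering the bands 1..6 from youngest to oldest:
— Period 1 —
Births: 77000 × 0.153 = 11781, 23500 × 0.222 = 5217 ⇒ total 16998
Band 2: 50000 × 0.957 = 47850
Band 3: 67000 × 0.956 = 64052
Band 4: 77000 × 0.955 = 73535
Band 5: 23500 × 0.96 = 22560
Band 6: 17500 × 0.954 + 51500 × 0.61 = 16695 + 31415 = 48110
Net migration: Band 4 + 70 → 73605
End of period: [16998, 47850, 64052, 73605, 22560, 48110]
— Period 2 —
Births: 64052 × 0.153 = 9800, 73605 × 0.222 = 16340 ⇒ total 26140
Band 2: 16998 × 0.957 = 16267
Band 3: 47850 × 0.956 = 45745
Band 4: 64052 × 0.955 = 61170
Band 5: 73605 × 0.96 = 70661
Band 6: 22560 × 0.954 + 48110 × 0.61 = 21522 + 29347 = 50869
Net migration: Band 4 + 70 → 61240
End of period: [26140, 16267, 45745, 61240, 70661, 50869]
— Period 3 —
Births: 45745 × 0.153 = 6999, 61240 × 0.222 = 13595 ⇒ total 20594
Band 2: 26140 × 0.957 = 25016
Band 3: 16267 × 0.956 = 15551
Band 4: 45745 × 0.955 = 43686
Band 5: 61240 × 0.96 = 58790
Band 6: 70661 × 0.954 + 50869 × 0.61 = 67411 + 31030 = 98441
Net migration: Band 4 + 70 → 43756
End of period: [20594, 25016, 15551, 43756, 58790, 98441]
— Period 4 —
Births: 15551 × 0.153 = 2379, 43756 × 0.222 = 9714 ⇒ total 12093
Band 2: 20594 × 0.957 = 19708
Band 3: 25016 × 0.956 = 23915
Band 4: 15551 × 0.955 = 14851
Band 5: 43756 × 0.96 = 42006
Band 6: 58790 × 0.954 + 98441 × 0.61 = 56086 + 60049 = 116135
Net migration: Band 4 + 70 → 14921
End of period: [12093, 19708, 23915, 14921, 42006, 116135]
Total after period 4: 12093 + 19708 + 23915 + 14921 + 42006 + 116135 = 228778

228778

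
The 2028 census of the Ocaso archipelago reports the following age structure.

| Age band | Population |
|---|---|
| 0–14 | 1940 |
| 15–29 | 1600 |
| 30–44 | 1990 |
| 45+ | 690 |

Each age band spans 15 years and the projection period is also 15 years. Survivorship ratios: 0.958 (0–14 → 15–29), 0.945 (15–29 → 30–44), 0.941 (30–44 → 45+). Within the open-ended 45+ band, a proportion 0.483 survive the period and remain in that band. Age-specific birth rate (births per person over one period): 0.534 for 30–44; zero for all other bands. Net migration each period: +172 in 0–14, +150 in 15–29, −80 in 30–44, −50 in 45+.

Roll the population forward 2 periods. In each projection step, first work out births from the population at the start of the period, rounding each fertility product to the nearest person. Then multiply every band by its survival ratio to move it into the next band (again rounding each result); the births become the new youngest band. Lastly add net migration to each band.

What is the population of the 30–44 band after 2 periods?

After projecting period 1:
Births: 1990 * 0.534 = 1063
15–29: 1940 * 0.958 = 1859
30–44: 1600 * 0.945 = 1512
45+: 1990 * 0.941 + 690 * 0.483 = 1873 + 333 = 2206
Net migration: 0–14 + 172 → 1235; 15–29 + 150 → 2009; 30–44 − 80 → 1432; 45+ − 50 → 2156
End of period: [1235, 2009, 1432, 2156]
After projecting period 2:
Births: 1432 * 0.534 = 765
15–29: 1235 * 0.958 = 1183
30–44: 2009 * 0.945 = 1899
45+: 1432 * 0.941 + 2156 * 0.483 = 1348 + 1041 = 2389
Net migration: 0–14 + 172 → 937; 15–29 + 150 → 1333; 30–44 − 80 → 1819; 45+ − 50 → 2339
End of period: [937, 1333, 1819, 2339]

1819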